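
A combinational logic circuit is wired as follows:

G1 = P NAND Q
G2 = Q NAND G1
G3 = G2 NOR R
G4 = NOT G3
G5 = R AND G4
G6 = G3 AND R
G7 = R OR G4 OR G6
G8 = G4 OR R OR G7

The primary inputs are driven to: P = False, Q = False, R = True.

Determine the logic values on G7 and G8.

G1 = P NAND Q = False NAND False = True
G2 = Q NAND G1 = False NAND True = True
G3 = G2 NOR R = True NOR True = False
G4 = NOT G3 = NOT False = True
G6 = G3 AND R = False AND True = False
G7 = R OR G4 OR G6 = True OR True OR False = True
G8 = G4 OR R OR G7 = True OR True OR True = True

G7 = True, G8 = True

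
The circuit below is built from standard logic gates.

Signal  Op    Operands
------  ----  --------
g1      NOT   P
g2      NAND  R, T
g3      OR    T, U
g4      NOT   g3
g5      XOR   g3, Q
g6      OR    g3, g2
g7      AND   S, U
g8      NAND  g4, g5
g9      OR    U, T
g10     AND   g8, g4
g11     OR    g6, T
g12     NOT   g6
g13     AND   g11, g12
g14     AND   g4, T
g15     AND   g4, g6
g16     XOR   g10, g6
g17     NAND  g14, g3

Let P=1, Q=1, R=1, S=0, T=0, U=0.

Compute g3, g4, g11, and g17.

g3 = 0, g4 = 1, g11 = 1, g17 = 1

g2 = R NAND T = 1 NAND 0 = 1
g3 = T OR U = 0 OR 0 = 0
g4 = NOT g3 = NOT 0 = 1
g6 = g3 OR g2 = 0 OR 1 = 1
g11 = g6 OR T = 1 OR 0 = 1
g14 = g4 AND T = 1 AND 0 = 0
g17 = g14 NAND g3 = 0 NAND 0 = 1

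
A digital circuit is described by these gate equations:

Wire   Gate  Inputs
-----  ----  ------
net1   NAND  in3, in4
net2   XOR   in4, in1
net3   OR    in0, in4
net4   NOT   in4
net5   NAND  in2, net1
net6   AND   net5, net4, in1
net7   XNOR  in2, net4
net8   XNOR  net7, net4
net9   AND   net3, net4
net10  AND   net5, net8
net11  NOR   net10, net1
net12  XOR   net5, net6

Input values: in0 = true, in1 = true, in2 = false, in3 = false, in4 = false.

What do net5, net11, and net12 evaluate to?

net5 = true  net11 = false  net12 = false

net1 = in3 NAND in4 = false NAND false = true
net4 = NOT in4 = NOT false = true
net5 = in2 NAND net1 = false NAND true = true
net6 = net5 AND net4 AND in1 = true AND true AND true = true
net7 = in2 XNOR net4 = false XNOR true = false
net8 = net7 XNOR net4 = false XNOR true = false
net10 = net5 AND net8 = true AND false = false
net11 = net10 NOR net1 = false NOR true = false
net12 = net5 XOR net6 = true XOR true = false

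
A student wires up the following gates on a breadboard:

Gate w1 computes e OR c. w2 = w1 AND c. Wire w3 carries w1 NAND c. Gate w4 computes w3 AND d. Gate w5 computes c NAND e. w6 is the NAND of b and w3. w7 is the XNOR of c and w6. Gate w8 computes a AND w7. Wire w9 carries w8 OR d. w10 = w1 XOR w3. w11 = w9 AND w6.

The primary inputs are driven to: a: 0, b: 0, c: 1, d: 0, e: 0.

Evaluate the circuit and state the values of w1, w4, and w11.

w1 = e OR c = 0 OR 1 = 1
w3 = w1 NAND c = 1 NAND 1 = 0
w4 = w3 AND d = 0 AND 0 = 0
w6 = b NAND w3 = 0 NAND 0 = 1
w7 = c XNOR w6 = 1 XNOR 1 = 1
w8 = a AND w7 = 0 AND 1 = 0
w9 = w8 OR d = 0 OR 0 = 0
w11 = w9 AND w6 = 0 AND 1 = 0

w1 = 1, w4 = 0, w11 = 0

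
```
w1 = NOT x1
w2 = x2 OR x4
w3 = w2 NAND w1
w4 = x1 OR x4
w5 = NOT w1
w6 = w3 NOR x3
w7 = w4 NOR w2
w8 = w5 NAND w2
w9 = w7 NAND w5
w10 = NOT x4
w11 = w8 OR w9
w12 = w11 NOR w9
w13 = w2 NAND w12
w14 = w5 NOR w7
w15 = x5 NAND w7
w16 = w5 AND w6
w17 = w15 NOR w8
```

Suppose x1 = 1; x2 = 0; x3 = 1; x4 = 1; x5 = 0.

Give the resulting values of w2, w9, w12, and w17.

w2 = 1  w9 = 1  w12 = 0  w17 = 0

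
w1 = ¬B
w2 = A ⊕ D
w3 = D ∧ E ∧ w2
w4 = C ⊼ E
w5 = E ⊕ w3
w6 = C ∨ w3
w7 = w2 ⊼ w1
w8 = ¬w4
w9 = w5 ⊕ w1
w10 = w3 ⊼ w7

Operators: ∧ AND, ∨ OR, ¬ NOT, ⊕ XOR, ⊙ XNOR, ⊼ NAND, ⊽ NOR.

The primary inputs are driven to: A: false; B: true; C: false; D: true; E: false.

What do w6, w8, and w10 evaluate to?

w6 = false; w8 = false; w10 = true

w1 = NOT B = NOT true = false
w2 = A XOR D = false XOR true = true
w3 = D AND E AND w2 = true AND false AND true = false
w4 = C NAND E = false NAND false = true
w6 = C OR w3 = false OR false = false
w7 = w2 NAND w1 = true NAND false = true
w8 = NOT w4 = NOT true = false
w10 = w3 NAND w7 = false NAND true = true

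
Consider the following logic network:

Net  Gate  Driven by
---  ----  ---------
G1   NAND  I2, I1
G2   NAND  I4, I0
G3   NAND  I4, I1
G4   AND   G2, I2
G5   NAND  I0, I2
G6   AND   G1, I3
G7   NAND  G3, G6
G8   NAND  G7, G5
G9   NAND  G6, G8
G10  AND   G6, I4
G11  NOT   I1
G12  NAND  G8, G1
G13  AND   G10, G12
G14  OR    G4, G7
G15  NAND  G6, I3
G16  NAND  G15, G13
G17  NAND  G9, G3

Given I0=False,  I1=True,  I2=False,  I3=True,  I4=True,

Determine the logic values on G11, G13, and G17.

G11 = False; G13 = True; G17 = True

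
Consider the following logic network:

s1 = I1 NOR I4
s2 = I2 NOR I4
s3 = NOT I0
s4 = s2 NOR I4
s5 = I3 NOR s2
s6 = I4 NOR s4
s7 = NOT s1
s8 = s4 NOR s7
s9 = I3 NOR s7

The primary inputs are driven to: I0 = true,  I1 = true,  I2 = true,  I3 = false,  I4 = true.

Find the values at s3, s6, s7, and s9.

s3 = false, s6 = false, s7 = true, s9 = false

s1 = I1 NOR I4 = true NOR true = false
s2 = I2 NOR I4 = true NOR true = false
s3 = NOT I0 = NOT true = false
s4 = s2 NOR I4 = false NOR true = false
s6 = I4 NOR s4 = true NOR false = false
s7 = NOT s1 = NOT false = true
s9 = I3 NOR s7 = false NOR true = false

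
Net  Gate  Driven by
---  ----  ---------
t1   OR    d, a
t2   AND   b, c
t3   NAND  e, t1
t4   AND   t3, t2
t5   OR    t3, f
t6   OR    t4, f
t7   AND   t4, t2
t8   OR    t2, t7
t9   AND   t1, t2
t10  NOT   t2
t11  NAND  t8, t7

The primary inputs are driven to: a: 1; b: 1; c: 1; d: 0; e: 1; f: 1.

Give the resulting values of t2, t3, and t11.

t2 = 1; t3 = 0; t11 = 1

t1 = d OR a = 0 OR 1 = 1
t2 = b AND c = 1 AND 1 = 1
t3 = e NAND t1 = 1 NAND 1 = 0
t4 = t3 AND t2 = 0 AND 1 = 0
t7 = t4 AND t2 = 0 AND 1 = 0
t8 = t2 OR t7 = 1 OR 0 = 1
t11 = t8 NAND t7 = 1 NAND 0 = 1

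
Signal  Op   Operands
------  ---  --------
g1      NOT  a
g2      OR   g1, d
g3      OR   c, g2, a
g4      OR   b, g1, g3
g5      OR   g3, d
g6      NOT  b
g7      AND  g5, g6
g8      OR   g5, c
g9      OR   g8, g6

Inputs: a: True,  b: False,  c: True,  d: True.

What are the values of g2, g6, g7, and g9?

g1 = NOT a = NOT True = False
g2 = g1 OR d = False OR True = True
g3 = c OR g2 OR a = True OR True OR True = True
g5 = g3 OR d = True OR True = True
g6 = NOT b = NOT False = True
g7 = g5 AND g6 = True AND True = True
g8 = g5 OR c = True OR True = True
g9 = g8 OR g6 = True OR True = True

g2 = True, g6 = True, g7 = True, g9 = True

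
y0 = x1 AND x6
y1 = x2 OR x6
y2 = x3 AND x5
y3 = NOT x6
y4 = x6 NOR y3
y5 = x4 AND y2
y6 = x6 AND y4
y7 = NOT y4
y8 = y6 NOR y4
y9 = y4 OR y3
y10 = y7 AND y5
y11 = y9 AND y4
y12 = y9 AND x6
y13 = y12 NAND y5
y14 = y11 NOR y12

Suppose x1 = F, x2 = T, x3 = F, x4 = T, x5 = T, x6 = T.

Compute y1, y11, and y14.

y1 = T  y11 = F  y14 = T

y1 = x2 OR x6 = T OR T = T
y3 = NOT x6 = NOT T = F
y4 = x6 NOR y3 = T NOR F = F
y9 = y4 OR y3 = F OR F = F
y11 = y9 AND y4 = F AND F = F
y12 = y9 AND x6 = F AND T = F
y14 = y11 NOR y12 = F NOR F = T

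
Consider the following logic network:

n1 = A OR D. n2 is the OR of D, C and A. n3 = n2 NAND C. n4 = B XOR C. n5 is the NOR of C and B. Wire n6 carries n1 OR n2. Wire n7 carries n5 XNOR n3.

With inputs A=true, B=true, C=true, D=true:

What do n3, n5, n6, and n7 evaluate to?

n3 = false; n5 = false; n6 = true; n7 = true

n1 = A OR D = true OR true = true
n2 = D OR C OR A = true OR true OR true = true
n3 = n2 NAND C = true NAND true = false
n5 = C NOR B = true NOR true = false
n6 = n1 OR n2 = true OR true = true
n7 = n5 XNOR n3 = false XNOR false = true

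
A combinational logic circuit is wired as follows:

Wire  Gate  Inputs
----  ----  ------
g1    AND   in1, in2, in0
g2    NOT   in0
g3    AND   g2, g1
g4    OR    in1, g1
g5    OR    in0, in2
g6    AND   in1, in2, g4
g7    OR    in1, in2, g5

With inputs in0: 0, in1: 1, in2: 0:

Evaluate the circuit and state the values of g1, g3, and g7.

g1 = in1 AND in2 AND in0 = 1 AND 0 AND 0 = 0
g2 = NOT in0 = NOT 0 = 1
g3 = g2 AND g1 = 1 AND 0 = 0
g5 = in0 OR in2 = 0 OR 0 = 0
g7 = in1 OR in2 OR g5 = 1 OR 0 OR 0 = 1

g1 = 0  g3 = 0  g7 = 1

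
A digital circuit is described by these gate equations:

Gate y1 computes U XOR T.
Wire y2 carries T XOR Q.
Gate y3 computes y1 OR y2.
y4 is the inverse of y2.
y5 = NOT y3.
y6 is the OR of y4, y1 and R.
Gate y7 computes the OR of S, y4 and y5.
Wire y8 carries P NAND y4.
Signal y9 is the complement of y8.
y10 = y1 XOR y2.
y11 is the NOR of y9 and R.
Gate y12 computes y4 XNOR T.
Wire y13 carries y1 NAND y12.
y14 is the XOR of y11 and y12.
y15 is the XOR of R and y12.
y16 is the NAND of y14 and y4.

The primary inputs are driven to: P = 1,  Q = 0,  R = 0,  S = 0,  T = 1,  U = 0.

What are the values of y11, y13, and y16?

y11 = 1, y13 = 1, y16 = 1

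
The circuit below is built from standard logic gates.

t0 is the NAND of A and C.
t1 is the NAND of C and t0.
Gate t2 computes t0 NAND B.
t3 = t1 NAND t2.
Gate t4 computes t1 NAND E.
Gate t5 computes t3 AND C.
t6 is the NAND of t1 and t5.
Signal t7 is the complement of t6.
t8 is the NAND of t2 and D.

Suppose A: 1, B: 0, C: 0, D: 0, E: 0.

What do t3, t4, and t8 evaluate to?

t3 = 0, t4 = 1, t8 = 1

t0 = A NAND C = 1 NAND 0 = 1
t1 = C NAND t0 = 0 NAND 1 = 1
t2 = t0 NAND B = 1 NAND 0 = 1
t3 = t1 NAND t2 = 1 NAND 1 = 0
t4 = t1 NAND E = 1 NAND 0 = 1
t8 = t2 NAND D = 1 NAND 0 = 1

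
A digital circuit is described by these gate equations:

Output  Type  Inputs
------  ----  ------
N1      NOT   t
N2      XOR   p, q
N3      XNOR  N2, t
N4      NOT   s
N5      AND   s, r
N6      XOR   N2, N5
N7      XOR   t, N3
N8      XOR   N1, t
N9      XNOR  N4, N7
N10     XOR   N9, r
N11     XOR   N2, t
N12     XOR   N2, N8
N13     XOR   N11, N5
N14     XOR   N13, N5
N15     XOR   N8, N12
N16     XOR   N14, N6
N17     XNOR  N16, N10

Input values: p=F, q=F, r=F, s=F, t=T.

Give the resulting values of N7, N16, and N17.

N2 = p XOR q = F XOR F = F
N3 = N2 XNOR t = F XNOR T = F
N4 = NOT s = NOT F = T
N5 = s AND r = F AND F = F
N6 = N2 XOR N5 = F XOR F = F
N7 = t XOR N3 = T XOR F = T
N9 = N4 XNOR N7 = T XNOR T = T
N10 = N9 XOR r = T XOR F = T
N11 = N2 XOR t = F XOR T = T
N13 = N11 XOR N5 = T XOR F = T
N14 = N13 XOR N5 = T XOR F = T
N16 = N14 XOR N6 = T XOR F = T
N17 = N16 XNOR N10 = T XNOR T = T

N7 = T  N16 = T  N17 = T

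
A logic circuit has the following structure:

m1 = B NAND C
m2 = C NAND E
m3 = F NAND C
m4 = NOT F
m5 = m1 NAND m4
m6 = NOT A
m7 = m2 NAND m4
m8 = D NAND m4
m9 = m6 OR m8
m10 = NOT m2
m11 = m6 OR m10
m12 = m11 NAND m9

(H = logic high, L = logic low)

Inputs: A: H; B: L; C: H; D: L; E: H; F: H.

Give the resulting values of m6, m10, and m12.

m6 = L  m10 = H  m12 = L

m2 = C NAND E = H NAND H = L
m4 = NOT F = NOT H = L
m6 = NOT A = NOT H = L
m8 = D NAND m4 = L NAND L = H
m9 = m6 OR m8 = L OR H = H
m10 = NOT m2 = NOT L = H
m11 = m6 OR m10 = L OR H = H
m12 = m11 NAND m9 = H NAND H = L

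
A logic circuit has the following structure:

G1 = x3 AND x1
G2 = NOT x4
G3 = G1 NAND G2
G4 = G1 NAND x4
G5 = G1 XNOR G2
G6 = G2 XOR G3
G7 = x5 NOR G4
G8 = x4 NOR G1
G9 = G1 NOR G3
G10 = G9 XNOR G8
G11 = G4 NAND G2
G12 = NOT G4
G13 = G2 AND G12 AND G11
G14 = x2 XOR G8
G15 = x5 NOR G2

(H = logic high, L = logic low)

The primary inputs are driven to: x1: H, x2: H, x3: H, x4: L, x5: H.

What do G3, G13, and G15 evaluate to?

G1 = x3 AND x1 = H AND H = H
G2 = NOT x4 = NOT L = H
G3 = G1 NAND G2 = H NAND H = L
G4 = G1 NAND x4 = H NAND L = H
G11 = G4 NAND G2 = H NAND H = L
G12 = NOT G4 = NOT H = L
G13 = G2 AND G12 AND G11 = H AND L AND L = L
G15 = x5 NOR G2 = H NOR H = L

G3 = L  G13 = L  G15 = L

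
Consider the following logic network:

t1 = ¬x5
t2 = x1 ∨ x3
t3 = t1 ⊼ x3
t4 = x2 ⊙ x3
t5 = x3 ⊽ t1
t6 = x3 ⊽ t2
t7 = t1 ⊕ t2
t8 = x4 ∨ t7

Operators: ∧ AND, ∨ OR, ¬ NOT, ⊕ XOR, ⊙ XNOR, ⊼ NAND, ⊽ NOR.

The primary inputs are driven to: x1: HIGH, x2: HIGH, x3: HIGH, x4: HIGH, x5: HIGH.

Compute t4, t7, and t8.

t1 = NOT x5 = NOT HIGH = LOW
t2 = x1 OR x3 = HIGH OR HIGH = HIGH
t4 = x2 XNOR x3 = HIGH XNOR HIGH = HIGH
t7 = t1 XOR t2 = LOW XOR HIGH = HIGH
t8 = x4 OR t7 = HIGH OR HIGH = HIGH

t4 = HIGH, t7 = HIGH, t8 = HIGH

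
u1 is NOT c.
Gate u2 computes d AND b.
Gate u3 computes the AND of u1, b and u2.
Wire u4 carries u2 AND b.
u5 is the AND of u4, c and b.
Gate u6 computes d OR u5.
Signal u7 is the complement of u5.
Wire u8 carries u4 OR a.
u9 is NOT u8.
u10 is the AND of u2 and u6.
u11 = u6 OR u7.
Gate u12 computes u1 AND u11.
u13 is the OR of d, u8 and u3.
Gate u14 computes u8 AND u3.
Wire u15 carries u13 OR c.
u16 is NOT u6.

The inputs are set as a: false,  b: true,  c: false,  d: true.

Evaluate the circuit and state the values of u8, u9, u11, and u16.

u2 = d AND b = true AND true = true
u4 = u2 AND b = true AND true = true
u5 = u4 AND c AND b = true AND false AND true = false
u6 = d OR u5 = true OR false = true
u7 = NOT u5 = NOT false = true
u8 = u4 OR a = true OR false = true
u9 = NOT u8 = NOT true = false
u11 = u6 OR u7 = true OR true = true
u16 = NOT u6 = NOT true = false

u8 = true; u9 = false; u11 = true; u16 = false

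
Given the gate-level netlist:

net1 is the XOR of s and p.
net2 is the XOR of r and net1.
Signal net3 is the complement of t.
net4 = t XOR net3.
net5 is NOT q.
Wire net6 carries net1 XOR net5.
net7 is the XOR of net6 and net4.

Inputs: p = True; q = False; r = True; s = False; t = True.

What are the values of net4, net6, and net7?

net1 = s XOR p = False XOR True = True
net3 = NOT t = NOT True = False
net4 = t XOR net3 = True XOR False = True
net5 = NOT q = NOT False = True
net6 = net1 XOR net5 = True XOR True = False
net7 = net6 XOR net4 = False XOR True = True

net4 = True, net6 = False, net7 = True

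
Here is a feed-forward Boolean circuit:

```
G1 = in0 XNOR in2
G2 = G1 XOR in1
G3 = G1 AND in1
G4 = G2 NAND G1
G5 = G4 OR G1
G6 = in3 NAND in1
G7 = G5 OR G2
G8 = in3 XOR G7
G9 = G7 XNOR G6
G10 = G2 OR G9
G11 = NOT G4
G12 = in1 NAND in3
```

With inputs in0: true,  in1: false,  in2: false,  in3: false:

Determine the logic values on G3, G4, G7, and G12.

G3 = false  G4 = true  G7 = true  G12 = true

G1 = in0 XNOR in2 = true XNOR false = false
G2 = G1 XOR in1 = false XOR false = false
G3 = G1 AND in1 = false AND false = false
G4 = G2 NAND G1 = false NAND false = true
G5 = G4 OR G1 = true OR false = true
G7 = G5 OR G2 = true OR false = true
G12 = in1 NAND in3 = false NAND false = true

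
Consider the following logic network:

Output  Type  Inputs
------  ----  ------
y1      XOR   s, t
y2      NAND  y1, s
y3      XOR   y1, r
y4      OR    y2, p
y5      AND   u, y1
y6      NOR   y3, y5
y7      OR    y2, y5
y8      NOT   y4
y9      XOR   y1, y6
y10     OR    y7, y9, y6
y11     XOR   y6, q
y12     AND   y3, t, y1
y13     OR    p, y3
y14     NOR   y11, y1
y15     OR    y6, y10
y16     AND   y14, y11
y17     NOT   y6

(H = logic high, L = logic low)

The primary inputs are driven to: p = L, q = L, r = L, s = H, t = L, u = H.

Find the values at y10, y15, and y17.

y1 = s XOR t = H XOR L = H
y2 = y1 NAND s = H NAND H = L
y3 = y1 XOR r = H XOR L = H
y5 = u AND y1 = H AND H = H
y6 = y3 NOR y5 = H NOR H = L
y7 = y2 OR y5 = L OR H = H
y9 = y1 XOR y6 = H XOR L = H
y10 = y7 OR y9 OR y6 = H OR H OR L = H
y15 = y6 OR y10 = L OR H = H
y17 = NOT y6 = NOT L = H

y10 = H  y15 = H  y17 = H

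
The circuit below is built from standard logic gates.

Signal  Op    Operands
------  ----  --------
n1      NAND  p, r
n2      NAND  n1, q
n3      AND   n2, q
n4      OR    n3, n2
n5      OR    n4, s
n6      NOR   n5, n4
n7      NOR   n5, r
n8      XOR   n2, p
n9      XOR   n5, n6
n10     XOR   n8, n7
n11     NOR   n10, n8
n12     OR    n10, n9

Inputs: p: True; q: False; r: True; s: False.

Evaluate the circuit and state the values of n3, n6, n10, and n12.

n3 = False, n6 = False, n10 = False, n12 = True

n1 = p NAND r = True NAND True = False
n2 = n1 NAND q = False NAND False = True
n3 = n2 AND q = True AND False = False
n4 = n3 OR n2 = False OR True = True
n5 = n4 OR s = True OR False = True
n6 = n5 NOR n4 = True NOR True = False
n7 = n5 NOR r = True NOR True = False
n8 = n2 XOR p = True XOR True = False
n9 = n5 XOR n6 = True XOR False = True
n10 = n8 XOR n7 = False XOR False = False
n12 = n10 OR n9 = False OR True = True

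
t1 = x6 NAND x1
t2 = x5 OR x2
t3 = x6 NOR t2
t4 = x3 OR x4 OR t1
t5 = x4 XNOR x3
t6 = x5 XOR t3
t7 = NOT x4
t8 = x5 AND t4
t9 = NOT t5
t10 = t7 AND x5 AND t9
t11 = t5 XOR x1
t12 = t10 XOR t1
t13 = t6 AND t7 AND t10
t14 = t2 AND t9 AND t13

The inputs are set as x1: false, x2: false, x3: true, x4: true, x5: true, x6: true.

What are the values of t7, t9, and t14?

t2 = x5 OR x2 = true OR false = true
t3 = x6 NOR t2 = true NOR true = false
t5 = x4 XNOR x3 = true XNOR true = true
t6 = x5 XOR t3 = true XOR false = true
t7 = NOT x4 = NOT true = false
t9 = NOT t5 = NOT true = false
t10 = t7 AND x5 AND t9 = false AND true AND false = false
t13 = t6 AND t7 AND t10 = true AND false AND false = false
t14 = t2 AND t9 AND t13 = true AND false AND false = false

t7 = false, t9 = false, t14 = false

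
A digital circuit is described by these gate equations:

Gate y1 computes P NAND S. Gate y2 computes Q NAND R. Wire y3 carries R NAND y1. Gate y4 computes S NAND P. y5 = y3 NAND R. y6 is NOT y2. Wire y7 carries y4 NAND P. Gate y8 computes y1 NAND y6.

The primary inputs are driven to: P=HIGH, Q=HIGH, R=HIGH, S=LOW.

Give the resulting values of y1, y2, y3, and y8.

y1 = P NAND S = HIGH NAND LOW = HIGH
y2 = Q NAND R = HIGH NAND HIGH = LOW
y3 = R NAND y1 = HIGH NAND HIGH = LOW
y6 = NOT y2 = NOT LOW = HIGH
y8 = y1 NAND y6 = HIGH NAND HIGH = LOW

y1 = HIGH; y2 = LOW; y3 = LOW; y8 = LOW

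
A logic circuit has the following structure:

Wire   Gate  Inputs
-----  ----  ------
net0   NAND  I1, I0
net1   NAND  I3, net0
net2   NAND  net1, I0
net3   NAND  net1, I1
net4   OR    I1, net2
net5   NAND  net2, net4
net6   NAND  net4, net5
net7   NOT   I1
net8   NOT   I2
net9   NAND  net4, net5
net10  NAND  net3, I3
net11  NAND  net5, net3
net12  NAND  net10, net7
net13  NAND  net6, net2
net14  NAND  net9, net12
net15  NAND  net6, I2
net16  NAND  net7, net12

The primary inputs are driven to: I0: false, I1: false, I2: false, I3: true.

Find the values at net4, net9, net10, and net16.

net4 = true  net9 = true  net10 = false  net16 = false

net0 = I1 NAND I0 = false NAND false = true
net1 = I3 NAND net0 = true NAND true = false
net2 = net1 NAND I0 = false NAND false = true
net3 = net1 NAND I1 = false NAND false = true
net4 = I1 OR net2 = false OR true = true
net5 = net2 NAND net4 = true NAND true = false
net7 = NOT I1 = NOT false = true
net9 = net4 NAND net5 = true NAND false = true
net10 = net3 NAND I3 = true NAND true = false
net12 = net10 NAND net7 = false NAND true = true
net16 = net7 NAND net12 = true NAND true = false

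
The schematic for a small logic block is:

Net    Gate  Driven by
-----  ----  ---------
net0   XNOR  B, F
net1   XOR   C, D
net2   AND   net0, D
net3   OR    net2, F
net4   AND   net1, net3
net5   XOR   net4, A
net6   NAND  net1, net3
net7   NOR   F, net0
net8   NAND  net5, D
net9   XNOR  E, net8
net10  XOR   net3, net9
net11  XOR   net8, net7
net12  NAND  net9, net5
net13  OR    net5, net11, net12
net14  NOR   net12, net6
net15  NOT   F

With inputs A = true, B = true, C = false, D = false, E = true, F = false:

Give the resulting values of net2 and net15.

net0 = B XNOR F = true XNOR false = false
net2 = net0 AND D = false AND false = false
net15 = NOT F = NOT false = true

net2 = false; net15 = true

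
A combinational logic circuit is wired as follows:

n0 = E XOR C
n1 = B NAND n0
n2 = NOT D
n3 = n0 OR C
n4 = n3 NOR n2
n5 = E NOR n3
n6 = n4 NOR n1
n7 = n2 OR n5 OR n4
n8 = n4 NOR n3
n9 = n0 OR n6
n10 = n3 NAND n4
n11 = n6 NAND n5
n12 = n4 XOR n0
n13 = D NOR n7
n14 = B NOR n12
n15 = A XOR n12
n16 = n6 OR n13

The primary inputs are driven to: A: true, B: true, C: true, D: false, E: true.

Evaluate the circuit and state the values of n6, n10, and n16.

n0 = E XOR C = true XOR true = false
n1 = B NAND n0 = true NAND false = true
n2 = NOT D = NOT false = true
n3 = n0 OR C = false OR true = true
n4 = n3 NOR n2 = true NOR true = false
n5 = E NOR n3 = true NOR true = false
n6 = n4 NOR n1 = false NOR true = false
n7 = n2 OR n5 OR n4 = true OR false OR false = true
n10 = n3 NAND n4 = true NAND false = true
n13 = D NOR n7 = false NOR true = false
n16 = n6 OR n13 = false OR false = false

n6 = false, n10 = true, n16 = false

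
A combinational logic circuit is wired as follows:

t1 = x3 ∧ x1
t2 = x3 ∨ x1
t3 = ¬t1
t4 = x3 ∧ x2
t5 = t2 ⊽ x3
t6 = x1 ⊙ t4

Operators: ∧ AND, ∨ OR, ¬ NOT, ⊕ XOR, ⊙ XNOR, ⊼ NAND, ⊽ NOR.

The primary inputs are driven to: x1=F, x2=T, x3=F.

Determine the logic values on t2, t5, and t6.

t2 = x3 OR x1 = F OR F = F
t4 = x3 AND x2 = F AND T = F
t5 = t2 NOR x3 = F NOR F = T
t6 = x1 XNOR t4 = F XNOR F = T

t2 = F; t5 = T; t6 = T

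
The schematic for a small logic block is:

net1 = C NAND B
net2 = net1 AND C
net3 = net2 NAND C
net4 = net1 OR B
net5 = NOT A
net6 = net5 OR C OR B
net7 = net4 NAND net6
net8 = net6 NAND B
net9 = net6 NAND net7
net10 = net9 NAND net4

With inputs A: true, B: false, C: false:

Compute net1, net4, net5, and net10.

net1 = true, net4 = true, net5 = false, net10 = false

net1 = C NAND B = false NAND false = true
net4 = net1 OR B = true OR false = true
net5 = NOT A = NOT true = false
net6 = net5 OR C OR B = false OR false OR false = false
net7 = net4 NAND net6 = true NAND false = true
net9 = net6 NAND net7 = false NAND true = true
net10 = net9 NAND net4 = true NAND true = false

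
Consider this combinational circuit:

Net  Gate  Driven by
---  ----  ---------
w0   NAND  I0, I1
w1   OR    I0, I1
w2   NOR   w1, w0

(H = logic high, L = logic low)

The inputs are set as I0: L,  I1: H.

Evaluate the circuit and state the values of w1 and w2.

w1 = H, w2 = L

w0 = I0 NAND I1 = L NAND H = H
w1 = I0 OR I1 = L OR H = H
w2 = w1 NOR w0 = H NOR H = L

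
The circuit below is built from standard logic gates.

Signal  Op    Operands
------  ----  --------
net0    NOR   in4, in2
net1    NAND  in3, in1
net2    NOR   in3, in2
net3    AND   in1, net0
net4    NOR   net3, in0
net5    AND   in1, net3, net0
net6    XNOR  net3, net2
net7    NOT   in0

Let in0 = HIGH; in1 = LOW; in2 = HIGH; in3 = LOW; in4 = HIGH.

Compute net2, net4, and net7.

net2 = LOW; net4 = LOW; net7 = LOW

net0 = in4 NOR in2 = HIGH NOR HIGH = LOW
net2 = in3 NOR in2 = LOW NOR HIGH = LOW
net3 = in1 AND net0 = LOW AND LOW = LOW
net4 = net3 NOR in0 = LOW NOR HIGH = LOW
net7 = NOT in0 = NOT HIGH = LOW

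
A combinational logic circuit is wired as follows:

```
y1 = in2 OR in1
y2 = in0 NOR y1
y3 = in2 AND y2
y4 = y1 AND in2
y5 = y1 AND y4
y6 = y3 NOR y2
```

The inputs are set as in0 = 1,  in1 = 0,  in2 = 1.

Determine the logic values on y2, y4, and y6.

y1 = in2 OR in1 = 1 OR 0 = 1
y2 = in0 NOR y1 = 1 NOR 1 = 0
y3 = in2 AND y2 = 1 AND 0 = 0
y4 = y1 AND in2 = 1 AND 1 = 1
y6 = y3 NOR y2 = 0 NOR 0 = 1

y2 = 0, y4 = 1, y6 = 1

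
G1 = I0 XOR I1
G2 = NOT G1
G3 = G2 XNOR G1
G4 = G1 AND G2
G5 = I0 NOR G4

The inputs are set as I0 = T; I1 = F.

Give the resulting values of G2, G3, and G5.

G1 = I0 XOR I1 = T XOR F = T
G2 = NOT G1 = NOT T = F
G3 = G2 XNOR G1 = F XNOR T = F
G4 = G1 AND G2 = T AND F = F
G5 = I0 NOR G4 = T NOR F = F

G2 = F  G3 = F  G5 = F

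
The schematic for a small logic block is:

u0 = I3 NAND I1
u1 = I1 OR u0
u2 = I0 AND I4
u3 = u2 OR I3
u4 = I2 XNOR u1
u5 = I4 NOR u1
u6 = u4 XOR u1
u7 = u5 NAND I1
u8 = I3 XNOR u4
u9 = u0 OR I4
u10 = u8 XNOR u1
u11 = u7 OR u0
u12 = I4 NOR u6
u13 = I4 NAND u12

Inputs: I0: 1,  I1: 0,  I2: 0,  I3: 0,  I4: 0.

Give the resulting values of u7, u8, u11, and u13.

u7 = 1  u8 = 1  u11 = 1  u13 = 1

u0 = I3 NAND I1 = 0 NAND 0 = 1
u1 = I1 OR u0 = 0 OR 1 = 1
u4 = I2 XNOR u1 = 0 XNOR 1 = 0
u5 = I4 NOR u1 = 0 NOR 1 = 0
u6 = u4 XOR u1 = 0 XOR 1 = 1
u7 = u5 NAND I1 = 0 NAND 0 = 1
u8 = I3 XNOR u4 = 0 XNOR 0 = 1
u11 = u7 OR u0 = 1 OR 1 = 1
u12 = I4 NOR u6 = 0 NOR 1 = 0
u13 = I4 NAND u12 = 0 NAND 0 = 1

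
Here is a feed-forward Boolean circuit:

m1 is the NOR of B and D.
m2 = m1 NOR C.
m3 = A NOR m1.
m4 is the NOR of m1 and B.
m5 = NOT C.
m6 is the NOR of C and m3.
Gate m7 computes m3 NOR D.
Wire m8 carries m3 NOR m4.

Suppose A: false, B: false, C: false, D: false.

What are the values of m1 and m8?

m1 = B NOR D = false NOR false = true
m3 = A NOR m1 = false NOR true = false
m4 = m1 NOR B = true NOR false = false
m8 = m3 NOR m4 = false NOR false = true

m1 = true, m8 = true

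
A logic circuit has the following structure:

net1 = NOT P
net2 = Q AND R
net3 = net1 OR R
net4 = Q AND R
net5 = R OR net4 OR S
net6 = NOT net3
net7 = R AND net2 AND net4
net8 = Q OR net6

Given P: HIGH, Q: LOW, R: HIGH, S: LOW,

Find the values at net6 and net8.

net6 = LOW, net8 = LOW

net1 = NOT P = NOT HIGH = LOW
net3 = net1 OR R = LOW OR HIGH = HIGH
net6 = NOT net3 = NOT HIGH = LOW
net8 = Q OR net6 = LOW OR LOW = LOW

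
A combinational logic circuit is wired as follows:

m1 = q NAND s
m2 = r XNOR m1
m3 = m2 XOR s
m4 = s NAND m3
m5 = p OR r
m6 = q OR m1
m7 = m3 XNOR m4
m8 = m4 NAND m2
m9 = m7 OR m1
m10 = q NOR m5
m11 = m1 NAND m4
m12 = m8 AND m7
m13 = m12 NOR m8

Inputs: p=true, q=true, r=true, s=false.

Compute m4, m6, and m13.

m4 = true, m6 = true, m13 = true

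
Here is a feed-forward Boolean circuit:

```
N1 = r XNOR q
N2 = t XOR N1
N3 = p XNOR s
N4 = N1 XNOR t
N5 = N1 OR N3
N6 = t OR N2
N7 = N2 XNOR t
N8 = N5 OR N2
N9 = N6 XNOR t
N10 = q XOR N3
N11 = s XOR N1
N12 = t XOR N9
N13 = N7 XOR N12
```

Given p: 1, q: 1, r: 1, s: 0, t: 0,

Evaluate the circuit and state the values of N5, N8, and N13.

N1 = r XNOR q = 1 XNOR 1 = 1
N2 = t XOR N1 = 0 XOR 1 = 1
N3 = p XNOR s = 1 XNOR 0 = 0
N5 = N1 OR N3 = 1 OR 0 = 1
N6 = t OR N2 = 0 OR 1 = 1
N7 = N2 XNOR t = 1 XNOR 0 = 0
N8 = N5 OR N2 = 1 OR 1 = 1
N9 = N6 XNOR t = 1 XNOR 0 = 0
N12 = t XOR N9 = 0 XOR 0 = 0
N13 = N7 XOR N12 = 0 XOR 0 = 0

N5 = 1  N8 = 1  N13 = 0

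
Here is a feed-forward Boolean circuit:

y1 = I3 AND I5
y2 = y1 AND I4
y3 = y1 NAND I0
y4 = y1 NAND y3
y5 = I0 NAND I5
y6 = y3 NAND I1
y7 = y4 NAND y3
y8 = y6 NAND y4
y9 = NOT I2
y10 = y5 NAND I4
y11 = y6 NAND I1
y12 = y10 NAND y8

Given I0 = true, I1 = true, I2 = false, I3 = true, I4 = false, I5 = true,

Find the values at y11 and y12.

y11 = false  y12 = true

y1 = I3 AND I5 = true AND true = true
y3 = y1 NAND I0 = true NAND true = false
y4 = y1 NAND y3 = true NAND false = true
y5 = I0 NAND I5 = true NAND true = false
y6 = y3 NAND I1 = false NAND true = true
y8 = y6 NAND y4 = true NAND true = false
y10 = y5 NAND I4 = false NAND false = true
y11 = y6 NAND I1 = true NAND true = false
y12 = y10 NAND y8 = true NAND false = true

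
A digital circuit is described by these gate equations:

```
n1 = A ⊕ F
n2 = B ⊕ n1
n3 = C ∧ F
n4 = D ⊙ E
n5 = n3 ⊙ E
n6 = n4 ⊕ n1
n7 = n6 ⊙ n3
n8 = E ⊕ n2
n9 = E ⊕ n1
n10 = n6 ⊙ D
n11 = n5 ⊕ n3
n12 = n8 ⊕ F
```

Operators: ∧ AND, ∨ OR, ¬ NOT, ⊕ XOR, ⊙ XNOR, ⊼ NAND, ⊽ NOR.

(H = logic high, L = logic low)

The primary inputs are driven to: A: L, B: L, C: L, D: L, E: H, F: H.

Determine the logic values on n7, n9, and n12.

n1 = A XOR F = L XOR H = H
n2 = B XOR n1 = L XOR H = H
n3 = C AND F = L AND H = L
n4 = D XNOR E = L XNOR H = L
n6 = n4 XOR n1 = L XOR H = H
n7 = n6 XNOR n3 = H XNOR L = L
n8 = E XOR n2 = H XOR H = L
n9 = E XOR n1 = H XOR H = L
n12 = n8 XOR F = L XOR H = H

n7 = L  n9 = L  n12 = H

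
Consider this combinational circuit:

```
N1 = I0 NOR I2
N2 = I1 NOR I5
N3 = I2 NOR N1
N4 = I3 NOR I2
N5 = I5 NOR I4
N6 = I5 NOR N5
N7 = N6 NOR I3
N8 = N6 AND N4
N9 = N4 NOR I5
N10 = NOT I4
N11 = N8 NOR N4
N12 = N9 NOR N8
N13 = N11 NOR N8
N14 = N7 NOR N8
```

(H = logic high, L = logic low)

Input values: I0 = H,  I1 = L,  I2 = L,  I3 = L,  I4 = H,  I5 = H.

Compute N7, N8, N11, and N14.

N4 = I3 NOR I2 = L NOR L = H
N5 = I5 NOR I4 = H NOR H = L
N6 = I5 NOR N5 = H NOR L = L
N7 = N6 NOR I3 = L NOR L = H
N8 = N6 AND N4 = L AND H = L
N11 = N8 NOR N4 = L NOR H = L
N14 = N7 NOR N8 = H NOR L = L

N7 = H; N8 = L; N11 = L; N14 = L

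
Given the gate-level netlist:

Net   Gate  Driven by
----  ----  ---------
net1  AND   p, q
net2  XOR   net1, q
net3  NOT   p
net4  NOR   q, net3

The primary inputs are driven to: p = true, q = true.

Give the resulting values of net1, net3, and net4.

net1 = true; net3 = false; net4 = false

net1 = p AND q = true AND true = true
net3 = NOT p = NOT true = false
net4 = q NOR net3 = true NOR false = false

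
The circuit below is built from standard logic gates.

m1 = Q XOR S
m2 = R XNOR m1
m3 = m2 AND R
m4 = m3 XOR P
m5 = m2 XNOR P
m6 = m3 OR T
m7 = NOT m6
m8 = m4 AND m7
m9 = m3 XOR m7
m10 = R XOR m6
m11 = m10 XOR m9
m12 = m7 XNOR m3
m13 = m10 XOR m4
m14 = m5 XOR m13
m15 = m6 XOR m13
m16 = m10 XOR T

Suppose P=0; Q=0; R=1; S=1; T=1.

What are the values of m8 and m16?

m8 = 0, m16 = 1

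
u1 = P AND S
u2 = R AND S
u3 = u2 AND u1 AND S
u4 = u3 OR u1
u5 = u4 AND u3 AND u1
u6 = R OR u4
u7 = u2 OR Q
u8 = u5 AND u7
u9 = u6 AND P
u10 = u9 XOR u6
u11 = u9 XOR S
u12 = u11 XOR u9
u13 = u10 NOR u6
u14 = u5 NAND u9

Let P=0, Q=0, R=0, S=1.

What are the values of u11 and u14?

u11 = 1, u14 = 1

u1 = P AND S = 0 AND 1 = 0
u2 = R AND S = 0 AND 1 = 0
u3 = u2 AND u1 AND S = 0 AND 0 AND 1 = 0
u4 = u3 OR u1 = 0 OR 0 = 0
u5 = u4 AND u3 AND u1 = 0 AND 0 AND 0 = 0
u6 = R OR u4 = 0 OR 0 = 0
u9 = u6 AND P = 0 AND 0 = 0
u11 = u9 XOR S = 0 XOR 1 = 1
u14 = u5 NAND u9 = 0 NAND 0 = 1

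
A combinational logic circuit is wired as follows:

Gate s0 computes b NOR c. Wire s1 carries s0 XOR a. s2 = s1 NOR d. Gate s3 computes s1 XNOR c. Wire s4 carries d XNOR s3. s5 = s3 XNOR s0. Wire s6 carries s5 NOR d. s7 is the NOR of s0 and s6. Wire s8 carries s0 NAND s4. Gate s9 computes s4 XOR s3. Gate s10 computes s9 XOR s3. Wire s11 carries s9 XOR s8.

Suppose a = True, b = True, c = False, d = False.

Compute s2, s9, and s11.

s2 = False; s9 = True; s11 = False

s0 = b NOR c = True NOR False = False
s1 = s0 XOR a = False XOR True = True
s2 = s1 NOR d = True NOR False = False
s3 = s1 XNOR c = True XNOR False = False
s4 = d XNOR s3 = False XNOR False = True
s8 = s0 NAND s4 = False NAND True = True
s9 = s4 XOR s3 = True XOR False = True
s11 = s9 XOR s8 = True XOR True = False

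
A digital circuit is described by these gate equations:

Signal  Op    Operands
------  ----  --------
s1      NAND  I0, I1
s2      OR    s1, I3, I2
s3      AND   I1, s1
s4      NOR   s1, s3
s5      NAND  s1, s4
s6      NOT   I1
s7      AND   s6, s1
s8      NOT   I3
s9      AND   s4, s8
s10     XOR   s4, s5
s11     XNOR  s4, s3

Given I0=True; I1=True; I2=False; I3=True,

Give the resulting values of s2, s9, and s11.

s1 = I0 NAND I1 = True NAND True = False
s2 = s1 OR I3 OR I2 = False OR True OR False = True
s3 = I1 AND s1 = True AND False = False
s4 = s1 NOR s3 = False NOR False = True
s8 = NOT I3 = NOT True = False
s9 = s4 AND s8 = True AND False = False
s11 = s4 XNOR s3 = True XNOR False = False

s2 = True; s9 = False; s11 = False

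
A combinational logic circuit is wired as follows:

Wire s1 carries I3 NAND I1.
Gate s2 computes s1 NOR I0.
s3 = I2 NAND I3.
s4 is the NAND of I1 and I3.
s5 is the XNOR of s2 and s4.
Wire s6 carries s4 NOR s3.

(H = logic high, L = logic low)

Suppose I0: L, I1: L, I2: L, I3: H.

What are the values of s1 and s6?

s1 = I3 NAND I1 = H NAND L = H
s3 = I2 NAND I3 = L NAND H = H
s4 = I1 NAND I3 = L NAND H = H
s6 = s4 NOR s3 = H NOR H = L

s1 = H; s6 = L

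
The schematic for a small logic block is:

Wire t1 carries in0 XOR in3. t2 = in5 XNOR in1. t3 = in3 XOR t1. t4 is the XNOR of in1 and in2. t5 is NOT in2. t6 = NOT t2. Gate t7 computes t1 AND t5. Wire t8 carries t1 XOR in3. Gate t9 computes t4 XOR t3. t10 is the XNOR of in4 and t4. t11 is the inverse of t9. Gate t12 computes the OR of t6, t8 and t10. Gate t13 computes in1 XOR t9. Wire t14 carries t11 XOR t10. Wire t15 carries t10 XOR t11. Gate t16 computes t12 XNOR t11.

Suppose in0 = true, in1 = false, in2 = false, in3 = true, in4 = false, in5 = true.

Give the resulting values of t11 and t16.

t1 = in0 XOR in3 = true XOR true = false
t2 = in5 XNOR in1 = true XNOR false = false
t3 = in3 XOR t1 = true XOR false = true
t4 = in1 XNOR in2 = false XNOR false = true
t6 = NOT t2 = NOT false = true
t8 = t1 XOR in3 = false XOR true = true
t9 = t4 XOR t3 = true XOR true = false
t10 = in4 XNOR t4 = false XNOR true = false
t11 = NOT t9 = NOT false = true
t12 = t6 OR t8 OR t10 = true OR true OR false = true
t16 = t12 XNOR t11 = true XNOR true = true

t11 = true  t16 = true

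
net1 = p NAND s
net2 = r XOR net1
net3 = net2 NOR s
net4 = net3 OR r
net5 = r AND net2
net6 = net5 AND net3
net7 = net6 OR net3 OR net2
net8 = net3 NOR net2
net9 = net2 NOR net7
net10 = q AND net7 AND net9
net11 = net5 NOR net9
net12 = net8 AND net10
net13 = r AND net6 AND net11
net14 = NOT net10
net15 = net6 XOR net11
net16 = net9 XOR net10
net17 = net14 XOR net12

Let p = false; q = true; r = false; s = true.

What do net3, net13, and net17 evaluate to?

net3 = false; net13 = false; net17 = true

net1 = p NAND s = false NAND true = true
net2 = r XOR net1 = false XOR true = true
net3 = net2 NOR s = true NOR true = false
net5 = r AND net2 = false AND true = false
net6 = net5 AND net3 = false AND false = false
net7 = net6 OR net3 OR net2 = false OR false OR true = true
net8 = net3 NOR net2 = false NOR true = false
net9 = net2 NOR net7 = true NOR true = false
net10 = q AND net7 AND net9 = true AND true AND false = false
net11 = net5 NOR net9 = false NOR false = true
net12 = net8 AND net10 = false AND false = false
net13 = r AND net6 AND net11 = false AND false AND true = false
net14 = NOT net10 = NOT false = true
net17 = net14 XOR net12 = true XOR false = true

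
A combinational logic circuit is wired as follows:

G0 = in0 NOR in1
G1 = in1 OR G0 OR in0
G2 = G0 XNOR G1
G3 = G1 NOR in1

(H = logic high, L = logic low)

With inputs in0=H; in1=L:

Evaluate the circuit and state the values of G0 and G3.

G0 = in0 NOR in1 = H NOR L = L
G1 = in1 OR G0 OR in0 = L OR L OR H = H
G3 = G1 NOR in1 = H NOR L = L

G0 = L; G3 = L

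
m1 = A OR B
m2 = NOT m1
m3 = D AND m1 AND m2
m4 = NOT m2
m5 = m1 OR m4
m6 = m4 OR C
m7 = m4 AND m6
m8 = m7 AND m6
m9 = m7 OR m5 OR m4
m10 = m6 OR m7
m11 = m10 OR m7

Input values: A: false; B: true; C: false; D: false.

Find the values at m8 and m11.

m8 = true, m11 = true

m1 = A OR B = false OR true = true
m2 = NOT m1 = NOT true = false
m4 = NOT m2 = NOT false = true
m6 = m4 OR C = true OR false = true
m7 = m4 AND m6 = true AND true = true
m8 = m7 AND m6 = true AND true = true
m10 = m6 OR m7 = true OR true = true
m11 = m10 OR m7 = true OR true = true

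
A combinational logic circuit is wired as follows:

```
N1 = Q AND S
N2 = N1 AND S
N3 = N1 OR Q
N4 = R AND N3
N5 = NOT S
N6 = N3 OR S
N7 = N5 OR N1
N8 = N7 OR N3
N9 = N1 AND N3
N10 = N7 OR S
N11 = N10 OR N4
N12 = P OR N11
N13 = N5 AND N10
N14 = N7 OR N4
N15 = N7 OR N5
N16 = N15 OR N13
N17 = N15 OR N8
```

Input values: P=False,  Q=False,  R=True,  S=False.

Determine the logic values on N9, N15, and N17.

N9 = False, N15 = True, N17 = True

N1 = Q AND S = False AND False = False
N3 = N1 OR Q = False OR False = False
N5 = NOT S = NOT False = True
N7 = N5 OR N1 = True OR False = True
N8 = N7 OR N3 = True OR False = True
N9 = N1 AND N3 = False AND False = False
N15 = N7 OR N5 = True OR True = True
N17 = N15 OR N8 = True OR True = True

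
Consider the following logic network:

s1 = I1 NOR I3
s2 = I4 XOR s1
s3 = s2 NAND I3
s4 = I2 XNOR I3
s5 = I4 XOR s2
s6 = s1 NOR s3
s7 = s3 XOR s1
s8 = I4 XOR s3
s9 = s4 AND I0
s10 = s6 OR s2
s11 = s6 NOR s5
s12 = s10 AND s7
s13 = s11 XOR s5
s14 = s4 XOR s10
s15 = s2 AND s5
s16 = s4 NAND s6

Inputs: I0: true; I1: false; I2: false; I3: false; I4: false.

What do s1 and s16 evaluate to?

s1 = true  s16 = true

s1 = I1 NOR I3 = false NOR false = true
s2 = I4 XOR s1 = false XOR true = true
s3 = s2 NAND I3 = true NAND false = true
s4 = I2 XNOR I3 = false XNOR false = true
s6 = s1 NOR s3 = true NOR true = false
s16 = s4 NAND s6 = true NAND false = true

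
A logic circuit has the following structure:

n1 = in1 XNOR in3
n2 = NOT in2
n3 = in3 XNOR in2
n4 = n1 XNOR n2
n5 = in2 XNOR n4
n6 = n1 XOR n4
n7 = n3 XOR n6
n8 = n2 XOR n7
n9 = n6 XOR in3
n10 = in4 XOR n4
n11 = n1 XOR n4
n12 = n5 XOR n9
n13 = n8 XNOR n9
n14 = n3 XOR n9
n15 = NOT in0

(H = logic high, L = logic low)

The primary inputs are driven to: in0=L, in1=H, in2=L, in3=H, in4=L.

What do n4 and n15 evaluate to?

n1 = in1 XNOR in3 = H XNOR H = H
n2 = NOT in2 = NOT L = H
n4 = n1 XNOR n2 = H XNOR H = H
n15 = NOT in0 = NOT L = H

n4 = H  n15 = H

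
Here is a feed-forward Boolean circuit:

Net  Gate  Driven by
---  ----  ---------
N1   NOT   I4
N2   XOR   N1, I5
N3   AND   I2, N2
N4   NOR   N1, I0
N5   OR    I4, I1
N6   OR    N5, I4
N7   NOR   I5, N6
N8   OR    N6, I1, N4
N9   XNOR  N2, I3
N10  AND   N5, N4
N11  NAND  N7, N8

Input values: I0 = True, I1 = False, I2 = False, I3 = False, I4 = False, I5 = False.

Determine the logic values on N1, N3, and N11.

N1 = True; N3 = False; N11 = True

N1 = NOT I4 = NOT False = True
N2 = N1 XOR I5 = True XOR False = True
N3 = I2 AND N2 = False AND True = False
N4 = N1 NOR I0 = True NOR True = False
N5 = I4 OR I1 = False OR False = False
N6 = N5 OR I4 = False OR False = False
N7 = I5 NOR N6 = False NOR False = True
N8 = N6 OR I1 OR N4 = False OR False OR False = False
N11 = N7 NAND N8 = True NAND False = True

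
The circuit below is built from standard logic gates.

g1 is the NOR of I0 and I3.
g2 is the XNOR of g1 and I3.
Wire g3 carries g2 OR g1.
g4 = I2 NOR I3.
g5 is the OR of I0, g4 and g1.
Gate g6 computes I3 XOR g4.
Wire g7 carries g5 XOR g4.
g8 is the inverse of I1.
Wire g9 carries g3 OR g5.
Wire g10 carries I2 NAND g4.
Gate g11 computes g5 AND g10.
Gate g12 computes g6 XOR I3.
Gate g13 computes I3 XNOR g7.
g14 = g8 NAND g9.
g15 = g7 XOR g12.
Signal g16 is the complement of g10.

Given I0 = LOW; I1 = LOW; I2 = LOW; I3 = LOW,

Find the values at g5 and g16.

g5 = HIGH; g16 = LOW

g1 = I0 NOR I3 = LOW NOR LOW = HIGH
g4 = I2 NOR I3 = LOW NOR LOW = HIGH
g5 = I0 OR g4 OR g1 = LOW OR HIGH OR HIGH = HIGH
g10 = I2 NAND g4 = LOW NAND HIGH = HIGH
g16 = NOT g10 = NOT HIGH = LOW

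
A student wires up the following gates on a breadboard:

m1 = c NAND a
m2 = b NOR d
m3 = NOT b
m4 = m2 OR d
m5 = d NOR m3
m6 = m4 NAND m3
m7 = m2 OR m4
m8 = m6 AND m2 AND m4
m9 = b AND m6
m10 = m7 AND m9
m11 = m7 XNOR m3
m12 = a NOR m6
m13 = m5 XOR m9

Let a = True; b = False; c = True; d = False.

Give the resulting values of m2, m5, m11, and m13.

m2 = True; m5 = False; m11 = True; m13 = False

m2 = b NOR d = False NOR False = True
m3 = NOT b = NOT False = True
m4 = m2 OR d = True OR False = True
m5 = d NOR m3 = False NOR True = False
m6 = m4 NAND m3 = True NAND True = False
m7 = m2 OR m4 = True OR True = True
m9 = b AND m6 = False AND False = False
m11 = m7 XNOR m3 = True XNOR True = True
m13 = m5 XOR m9 = False XOR False = False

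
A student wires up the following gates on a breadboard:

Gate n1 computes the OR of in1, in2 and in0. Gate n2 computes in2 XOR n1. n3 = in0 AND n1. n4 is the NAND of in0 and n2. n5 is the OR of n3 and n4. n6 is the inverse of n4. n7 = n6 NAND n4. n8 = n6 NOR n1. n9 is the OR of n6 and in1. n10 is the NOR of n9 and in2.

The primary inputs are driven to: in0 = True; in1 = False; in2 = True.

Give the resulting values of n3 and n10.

n3 = True, n10 = False

n1 = in1 OR in2 OR in0 = False OR True OR True = True
n2 = in2 XOR n1 = True XOR True = False
n3 = in0 AND n1 = True AND True = True
n4 = in0 NAND n2 = True NAND False = True
n6 = NOT n4 = NOT True = False
n9 = n6 OR in1 = False OR False = False
n10 = n9 NOR in2 = False NOR True = False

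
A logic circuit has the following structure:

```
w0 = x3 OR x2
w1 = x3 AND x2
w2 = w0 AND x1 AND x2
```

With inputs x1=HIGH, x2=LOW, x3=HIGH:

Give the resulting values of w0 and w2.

w0 = HIGH  w2 = LOW

w0 = x3 OR x2 = HIGH OR LOW = HIGH
w2 = w0 AND x1 AND x2 = HIGH AND HIGH AND LOW = LOW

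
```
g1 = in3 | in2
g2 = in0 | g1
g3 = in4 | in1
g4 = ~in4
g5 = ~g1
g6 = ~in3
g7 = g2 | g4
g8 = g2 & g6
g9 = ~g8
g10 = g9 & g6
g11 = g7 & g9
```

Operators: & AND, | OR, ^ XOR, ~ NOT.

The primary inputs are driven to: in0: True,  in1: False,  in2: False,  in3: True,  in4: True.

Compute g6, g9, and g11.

g1 = in3 OR in2 = True OR False = True
g2 = in0 OR g1 = True OR True = True
g4 = NOT in4 = NOT True = False
g6 = NOT in3 = NOT True = False
g7 = g2 OR g4 = True OR False = True
g8 = g2 AND g6 = True AND False = False
g9 = NOT g8 = NOT False = True
g11 = g7 AND g9 = True AND True = True

g6 = False, g9 = True, g11 = True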